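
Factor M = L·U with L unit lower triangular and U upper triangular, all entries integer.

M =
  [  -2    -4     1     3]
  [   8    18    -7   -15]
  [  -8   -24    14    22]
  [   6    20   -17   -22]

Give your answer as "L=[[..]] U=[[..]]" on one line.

  r1 -= -4·r0 → [0,2,-3,-3]
  r2 -= 4·r0 → [0,-8,10,10]
  r3 -= -3·r0 → [0,8,-14,-13]
  r2 -= -4·r1 → [0,0,-2,-2]
  r3 -= 4·r1 → [0,0,-2,-1]
  r3 -= 1·r2 → [0,0,0,1]

L=[[1,0,0,0],[-4,1,0,0],[4,-4,1,0],[-3,4,1,1]] U=[[-2,-4,1,3],[0,2,-3,-3],[0,0,-2,-2],[0,0,0,1]]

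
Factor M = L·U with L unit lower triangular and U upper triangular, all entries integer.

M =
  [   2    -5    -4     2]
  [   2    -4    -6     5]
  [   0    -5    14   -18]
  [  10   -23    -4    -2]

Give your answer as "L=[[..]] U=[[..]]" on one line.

L=[[1,0,0,0],[1,1,0,0],[0,-5,1,0],[5,2,5,1]] U=[[2,-5,-4,2],[0,1,-2,3],[0,0,4,-3],[0,0,0,-3]]

  row1 -= 1·row0 → [0,1,-2,3]
  row2 -= 0·row0 → [0,-5,14,-18]
  row3 -= 5·row0 → [0,2,16,-12]
  row2 -= -5·row1 → [0,0,4,-3]
  row3 -= 2·row1 → [0,0,20,-18]
  row3 -= 5·row2 → [0,0,0,-3]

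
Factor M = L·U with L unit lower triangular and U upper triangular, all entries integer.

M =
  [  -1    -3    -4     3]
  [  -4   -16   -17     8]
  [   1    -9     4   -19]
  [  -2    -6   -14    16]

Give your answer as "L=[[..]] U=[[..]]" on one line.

  r1 -= 4·r0 → [0,-4,-1,-4]
  r2 -= -1·r0 → [0,-12,0,-16]
  r3 -= 2·r0 → [0,0,-6,10]
  r2 -= 3·r1 → [0,0,3,-4]
  r3 -= 0·r1 → [0,0,-6,10]
  r3 -= -2·r2 → [0,0,0,2]

L=[[1,0,0,0],[4,1,0,0],[-1,3,1,0],[2,0,-2,1]] U=[[-1,-3,-4,3],[0,-4,-1,-4],[0,0,3,-4],[0,0,0,2]]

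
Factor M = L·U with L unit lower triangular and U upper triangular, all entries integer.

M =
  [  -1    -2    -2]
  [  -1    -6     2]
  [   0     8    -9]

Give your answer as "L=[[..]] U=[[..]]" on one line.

L=[[1,0,0],[1,1,0],[0,-2,1]] U=[[-1,-2,-2],[0,-4,4],[0,0,-1]]

  r1 -= 1·r0 → [0,-4,4]
  r2 -= 0·r0 → [0,8,-9]
  r2 -= -2·r1 → [0,0,-1]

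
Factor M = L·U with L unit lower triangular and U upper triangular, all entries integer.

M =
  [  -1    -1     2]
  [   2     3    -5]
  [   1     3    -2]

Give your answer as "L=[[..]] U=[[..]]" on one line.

  R1 -= -2·R0 → [0,1,-1]
  R2 -= -1·R0 → [0,2,0]
  R2 -= 2·R1 → [0,0,2]

L=[[1,0,0],[-2,1,0],[-1,2,1]] U=[[-1,-1,2],[0,1,-1],[0,0,2]]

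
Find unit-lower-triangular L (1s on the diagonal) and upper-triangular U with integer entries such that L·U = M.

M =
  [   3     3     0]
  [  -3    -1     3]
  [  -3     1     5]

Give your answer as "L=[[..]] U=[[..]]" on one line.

L=[[1,0,0],[-1,1,0],[-1,2,1]] U=[[3,3,0],[0,2,3],[0,0,-1]]

  R1 -= -1·R0 → [0,2,3]
  R2 -= -1·R0 → [0,4,5]
  R2 -= 2·R1 → [0,0,-1]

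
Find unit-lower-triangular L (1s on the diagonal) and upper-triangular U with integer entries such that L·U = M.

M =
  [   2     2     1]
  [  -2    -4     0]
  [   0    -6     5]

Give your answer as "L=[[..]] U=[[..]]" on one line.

L=[[1,0,0],[-1,1,0],[0,3,1]] U=[[2,2,1],[0,-2,1],[0,0,2]]

  row1 -= -1·row0 → [0,-2,1]
  row2 -= 0·row0 → [0,-6,5]
  row2 -= 3·row1 → [0,0,2]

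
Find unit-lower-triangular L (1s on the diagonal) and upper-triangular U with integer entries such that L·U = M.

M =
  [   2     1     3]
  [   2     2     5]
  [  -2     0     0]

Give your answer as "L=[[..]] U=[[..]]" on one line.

  r1 -= 1·r0 → [0,1,2]
  r2 -= -1·r0 → [0,1,3]
  r2 -= 1·r1 → [0,0,1]

L=[[1,0,0],[1,1,0],[-1,1,1]] U=[[2,1,3],[0,1,2],[0,0,1]]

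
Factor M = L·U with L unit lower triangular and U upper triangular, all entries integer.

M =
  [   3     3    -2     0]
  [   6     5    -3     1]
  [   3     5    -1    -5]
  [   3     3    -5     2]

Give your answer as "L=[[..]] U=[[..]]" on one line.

  R1 -= 2·R0 → [0,-1,1,1]
  R2 -= 1·R0 → [0,2,1,-5]
  R3 -= 1·R0 → [0,0,-3,2]
  R2 -= -2·R1 → [0,0,3,-3]
  R3 -= 0·R1 → [0,0,-3,2]
  R3 -= -1·R2 → [0,0,0,-1]

L=[[1,0,0,0],[2,1,0,0],[1,-2,1,0],[1,0,-1,1]] U=[[3,3,-2,0],[0,-1,1,1],[0,0,3,-3],[0,0,0,-1]]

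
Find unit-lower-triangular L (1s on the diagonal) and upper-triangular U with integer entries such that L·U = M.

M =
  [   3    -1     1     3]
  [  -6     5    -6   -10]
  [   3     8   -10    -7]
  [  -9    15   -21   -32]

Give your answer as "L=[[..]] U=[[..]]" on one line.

  row1 -= -2·row0 → [0,3,-4,-4]
  row2 -= 1·row0 → [0,9,-11,-10]
  row3 -= -3·row0 → [0,12,-18,-23]
  row2 -= 3·row1 → [0,0,1,2]
  row3 -= 4·row1 → [0,0,-2,-7]
  row3 -= -2·row2 → [0,0,0,-3]

L=[[1,0,0,0],[-2,1,0,0],[1,3,1,0],[-3,4,-2,1]] U=[[3,-1,1,3],[0,3,-4,-4],[0,0,1,2],[0,0,0,-3]]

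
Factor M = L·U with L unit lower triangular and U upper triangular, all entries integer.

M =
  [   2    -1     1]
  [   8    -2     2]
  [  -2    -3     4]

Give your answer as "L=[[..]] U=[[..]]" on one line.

  R1 -= 4·R0 → [0,2,-2]
  R2 -= -1·R0 → [0,-4,5]
  R2 -= -2·R1 → [0,0,1]

L=[[1,0,0],[4,1,0],[-1,-2,1]] U=[[2,-1,1],[0,2,-2],[0,0,1]]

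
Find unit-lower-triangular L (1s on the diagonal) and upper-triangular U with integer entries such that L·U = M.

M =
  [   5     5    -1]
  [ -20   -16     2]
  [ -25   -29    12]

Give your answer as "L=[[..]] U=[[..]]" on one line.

L=[[1,0,0],[-4,1,0],[-5,-1,1]] U=[[5,5,-1],[0,4,-2],[0,0,5]]

  r1 -= -4·r0 → [0,4,-2]
  r2 -= -5·r0 → [0,-4,7]
  r2 -= -1·r1 → [0,0,5]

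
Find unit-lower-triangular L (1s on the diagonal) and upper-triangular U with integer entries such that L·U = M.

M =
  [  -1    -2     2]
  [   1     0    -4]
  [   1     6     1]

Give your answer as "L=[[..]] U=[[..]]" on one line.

L=[[1,0,0],[-1,1,0],[-1,-2,1]] U=[[-1,-2,2],[0,-2,-2],[0,0,-1]]

  r1 -= -1·r0 → [0,-2,-2]
  r2 -= -1·r0 → [0,4,3]
  r2 -= -2·r1 → [0,0,-1]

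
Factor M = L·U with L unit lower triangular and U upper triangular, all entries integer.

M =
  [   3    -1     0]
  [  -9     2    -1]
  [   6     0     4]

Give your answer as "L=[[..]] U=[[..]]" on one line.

  r1 -= -3·r0 → [0,-1,-1]
  r2 -= 2·r0 → [0,2,4]
  r2 -= -2·r1 → [0,0,2]

L=[[1,0,0],[-3,1,0],[2,-2,1]] U=[[3,-1,0],[0,-1,-1],[0,0,2]]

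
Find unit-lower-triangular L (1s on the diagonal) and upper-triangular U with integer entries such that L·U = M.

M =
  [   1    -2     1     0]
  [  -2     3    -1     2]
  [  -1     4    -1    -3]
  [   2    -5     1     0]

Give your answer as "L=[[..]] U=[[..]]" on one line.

  r1 -= -2·r0 → [0,-1,1,2]
  r2 -= -1·r0 → [0,2,0,-3]
  r3 -= 2·r0 → [0,-1,-1,0]
  r2 -= -2·r1 → [0,0,2,1]
  r3 -= 1·r1 → [0,0,-2,-2]
  r3 -= -1·r2 → [0,0,0,-1]

L=[[1,0,0,0],[-2,1,0,0],[-1,-2,1,0],[2,1,-1,1]] U=[[1,-2,1,0],[0,-1,1,2],[0,0,2,1],[0,0,0,-1]]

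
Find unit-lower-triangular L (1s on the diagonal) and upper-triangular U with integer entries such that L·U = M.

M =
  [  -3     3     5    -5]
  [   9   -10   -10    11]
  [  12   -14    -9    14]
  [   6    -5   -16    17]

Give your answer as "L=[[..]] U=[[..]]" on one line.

L=[[1,0,0,0],[-3,1,0,0],[-4,2,1,0],[-2,-1,-1,1]] U=[[-3,3,5,-5],[0,-1,5,-4],[0,0,1,2],[0,0,0,5]]

  r1 -= -3·r0 → [0,-1,5,-4]
  r2 -= -4·r0 → [0,-2,11,-6]
  r3 -= -2·r0 → [0,1,-6,7]
  r2 -= 2·r1 → [0,0,1,2]
  r3 -= -1·r1 → [0,0,-1,3]
  r3 -= -1·r2 → [0,0,0,5]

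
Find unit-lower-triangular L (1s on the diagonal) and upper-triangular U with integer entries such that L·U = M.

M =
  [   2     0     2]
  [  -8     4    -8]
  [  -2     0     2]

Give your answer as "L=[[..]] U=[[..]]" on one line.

L=[[1,0,0],[-4,1,0],[-1,0,1]] U=[[2,0,2],[0,4,0],[0,0,4]]

  r1 -= -4·r0 → [0,4,0]
  r2 -= -1·r0 → [0,0,4]
  r2 -= 0·r1 → [0,0,4]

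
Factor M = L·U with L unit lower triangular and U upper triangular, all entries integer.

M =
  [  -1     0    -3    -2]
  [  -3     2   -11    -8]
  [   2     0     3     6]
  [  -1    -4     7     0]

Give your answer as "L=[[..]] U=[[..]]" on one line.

  row1 -= 3·row0 → [0,2,-2,-2]
  row2 -= -2·row0 → [0,0,-3,2]
  row3 -= 1·row0 → [0,-4,10,2]
  row2 -= 0·row1 → [0,0,-3,2]
  row3 -= -2·row1 → [0,0,6,-2]
  row3 -= -2·row2 → [0,0,0,2]

L=[[1,0,0,0],[3,1,0,0],[-2,0,1,0],[1,-2,-2,1]] U=[[-1,0,-3,-2],[0,2,-2,-2],[0,0,-3,2],[0,0,0,2]]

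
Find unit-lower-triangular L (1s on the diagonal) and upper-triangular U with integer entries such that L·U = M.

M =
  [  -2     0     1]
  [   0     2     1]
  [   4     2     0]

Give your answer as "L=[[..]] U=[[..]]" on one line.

  R1 -= 0·R0 → [0,2,1]
  R2 -= -2·R0 → [0,2,2]
  R2 -= 1·R1 → [0,0,1]

L=[[1,0,0],[0,1,0],[-2,1,1]] U=[[-2,0,1],[0,2,1],[0,0,1]]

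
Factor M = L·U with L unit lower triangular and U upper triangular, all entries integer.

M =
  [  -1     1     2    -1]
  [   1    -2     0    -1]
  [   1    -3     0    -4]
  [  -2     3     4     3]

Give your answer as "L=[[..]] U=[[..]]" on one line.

L=[[1,0,0,0],[-1,1,0,0],[-1,2,1,0],[2,-1,-1,1]] U=[[-1,1,2,-1],[0,-1,2,-2],[0,0,-2,-1],[0,0,0,2]]

  r1 -= -1·r0 → [0,-1,2,-2]
  r2 -= -1·r0 → [0,-2,2,-5]
  r3 -= 2·r0 → [0,1,0,5]
  r2 -= 2·r1 → [0,0,-2,-1]
  r3 -= -1·r1 → [0,0,2,3]
  r3 -= -1·r2 → [0,0,0,2]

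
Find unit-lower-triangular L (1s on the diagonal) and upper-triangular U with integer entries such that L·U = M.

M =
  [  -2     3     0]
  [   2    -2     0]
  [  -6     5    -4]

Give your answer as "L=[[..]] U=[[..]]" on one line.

  r1 -= -1·r0 → [0,1,0]
  r2 -= 3·r0 → [0,-4,-4]
  r2 -= -4·r1 → [0,0,-4]

L=[[1,0,0],[-1,1,0],[3,-4,1]] U=[[-2,3,0],[0,1,0],[0,0,-4]]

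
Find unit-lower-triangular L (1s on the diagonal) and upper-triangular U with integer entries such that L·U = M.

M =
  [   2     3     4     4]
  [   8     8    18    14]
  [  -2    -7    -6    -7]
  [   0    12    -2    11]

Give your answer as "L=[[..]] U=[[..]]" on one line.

  row1 -= 4·row0 → [0,-4,2,-2]
  row2 -= -1·row0 → [0,-4,-2,-3]
  row3 -= 0·row0 → [0,12,-2,11]
  row2 -= 1·row1 → [0,0,-4,-1]
  row3 -= -3·row1 → [0,0,4,5]
  row3 -= -1·row2 → [0,0,0,4]

L=[[1,0,0,0],[4,1,0,0],[-1,1,1,0],[0,-3,-1,1]] U=[[2,3,4,4],[0,-4,2,-2],[0,0,-4,-1],[0,0,0,4]]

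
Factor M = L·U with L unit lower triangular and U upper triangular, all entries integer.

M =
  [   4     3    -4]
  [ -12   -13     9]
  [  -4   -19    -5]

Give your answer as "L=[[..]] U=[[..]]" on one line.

  row1 -= -3·row0 → [0,-4,-3]
  row2 -= -1·row0 → [0,-16,-9]
  row2 -= 4·row1 → [0,0,3]

L=[[1,0,0],[-3,1,0],[-1,4,1]] U=[[4,3,-4],[0,-4,-3],[0,0,3]]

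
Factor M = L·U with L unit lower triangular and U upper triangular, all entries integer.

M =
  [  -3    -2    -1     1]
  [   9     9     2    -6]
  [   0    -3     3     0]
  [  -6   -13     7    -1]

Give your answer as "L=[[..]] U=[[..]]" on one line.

L=[[1,0,0,0],[-3,1,0,0],[0,-1,1,0],[2,-3,3,1]] U=[[-3,-2,-1,1],[0,3,-1,-3],[0,0,2,-3],[0,0,0,-3]]

  R1 -= -3·R0 → [0,3,-1,-3]
  R2 -= 0·R0 → [0,-3,3,0]
  R3 -= 2·R0 → [0,-9,9,-3]
  R2 -= -1·R1 → [0,0,2,-3]
  R3 -= -3·R1 → [0,0,6,-12]
  R3 -= 3·R2 → [0,0,0,-3]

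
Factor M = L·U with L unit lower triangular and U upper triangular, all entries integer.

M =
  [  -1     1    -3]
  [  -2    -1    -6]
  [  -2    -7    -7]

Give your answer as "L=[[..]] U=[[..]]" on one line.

  r1 -= 2·r0 → [0,-3,0]
  r2 -= 2·r0 → [0,-9,-1]
  r2 -= 3·r1 → [0,0,-1]

L=[[1,0,0],[2,1,0],[2,3,1]] U=[[-1,1,-3],[0,-3,0],[0,0,-1]]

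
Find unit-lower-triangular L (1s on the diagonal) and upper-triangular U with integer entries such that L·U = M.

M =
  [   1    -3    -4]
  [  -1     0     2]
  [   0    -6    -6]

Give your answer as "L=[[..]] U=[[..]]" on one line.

L=[[1,0,0],[-1,1,0],[0,2,1]] U=[[1,-3,-4],[0,-3,-2],[0,0,-2]]

  R1 -= -1·R0 → [0,-3,-2]
  R2 -= 0·R0 → [0,-6,-6]
  R2 -= 2·R1 → [0,0,-2]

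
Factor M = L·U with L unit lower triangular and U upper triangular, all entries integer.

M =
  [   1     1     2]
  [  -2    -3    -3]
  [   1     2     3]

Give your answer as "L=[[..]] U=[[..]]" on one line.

  R1 -= -2·R0 → [0,-1,1]
  R2 -= 1·R0 → [0,1,1]
  R2 -= -1·R1 → [0,0,2]

L=[[1,0,0],[-2,1,0],[1,-1,1]] U=[[1,1,2],[0,-1,1],[0,0,2]]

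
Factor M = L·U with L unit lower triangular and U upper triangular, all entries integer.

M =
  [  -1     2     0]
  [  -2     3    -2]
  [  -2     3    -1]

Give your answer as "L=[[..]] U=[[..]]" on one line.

  r1 -= 2·r0 → [0,-1,-2]
  r2 -= 2·r0 → [0,-1,-1]
  r2 -= 1·r1 → [0,0,1]

L=[[1,0,0],[2,1,0],[2,1,1]] U=[[-1,2,0],[0,-1,-2],[0,0,1]]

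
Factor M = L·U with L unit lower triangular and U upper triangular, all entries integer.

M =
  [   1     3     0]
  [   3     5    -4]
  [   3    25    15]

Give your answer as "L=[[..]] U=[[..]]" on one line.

  R1 -= 3·R0 → [0,-4,-4]
  R2 -= 3·R0 → [0,16,15]
  R2 -= -4·R1 → [0,0,-1]

L=[[1,0,0],[3,1,0],[3,-4,1]] U=[[1,3,0],[0,-4,-4],[0,0,-1]]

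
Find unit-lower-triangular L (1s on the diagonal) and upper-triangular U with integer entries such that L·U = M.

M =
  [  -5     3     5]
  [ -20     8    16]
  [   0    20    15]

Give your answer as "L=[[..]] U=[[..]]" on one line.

  row1 -= 4·row0 → [0,-4,-4]
  row2 -= 0·row0 → [0,20,15]
  row2 -= -5·row1 → [0,0,-5]

L=[[1,0,0],[4,1,0],[0,-5,1]] U=[[-5,3,5],[0,-4,-4],[0,0,-5]]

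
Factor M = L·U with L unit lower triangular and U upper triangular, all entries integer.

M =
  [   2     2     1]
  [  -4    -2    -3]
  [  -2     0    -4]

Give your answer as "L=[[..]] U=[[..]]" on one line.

  row1 -= -2·row0 → [0,2,-1]
  row2 -= -1·row0 → [0,2,-3]
  row2 -= 1·row1 → [0,0,-2]

L=[[1,0,0],[-2,1,0],[-1,1,1]] U=[[2,2,1],[0,2,-1],[0,0,-2]]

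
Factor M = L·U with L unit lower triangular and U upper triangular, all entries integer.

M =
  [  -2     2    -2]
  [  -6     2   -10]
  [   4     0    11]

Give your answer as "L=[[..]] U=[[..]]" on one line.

  r1 -= 3·r0 → [0,-4,-4]
  r2 -= -2·r0 → [0,4,7]
  r2 -= -1·r1 → [0,0,3]

L=[[1,0,0],[3,1,0],[-2,-1,1]] U=[[-2,2,-2],[0,-4,-4],[0,0,3]]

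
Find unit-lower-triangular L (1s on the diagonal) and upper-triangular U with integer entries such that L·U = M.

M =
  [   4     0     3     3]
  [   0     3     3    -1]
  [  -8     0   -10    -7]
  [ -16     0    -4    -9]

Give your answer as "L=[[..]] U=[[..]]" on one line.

  R1 -= 0·R0 → [0,3,3,-1]
  R2 -= -2·R0 → [0,0,-4,-1]
  R3 -= -4·R0 → [0,0,8,3]
  R2 -= 0·R1 → [0,0,-4,-1]
  R3 -= 0·R1 → [0,0,8,3]
  R3 -= -2·R2 → [0,0,0,1]

L=[[1,0,0,0],[0,1,0,0],[-2,0,1,0],[-4,0,-2,1]] U=[[4,0,3,3],[0,3,3,-1],[0,0,-4,-1],[0,0,0,1]]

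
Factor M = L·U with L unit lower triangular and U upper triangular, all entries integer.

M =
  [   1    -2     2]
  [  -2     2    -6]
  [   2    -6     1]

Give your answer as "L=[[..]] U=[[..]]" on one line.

L=[[1,0,0],[-2,1,0],[2,1,1]] U=[[1,-2,2],[0,-2,-2],[0,0,-1]]

  r1 -= -2·r0 → [0,-2,-2]
  r2 -= 2·r0 → [0,-2,-3]
  r2 -= 1·r1 → [0,0,-1]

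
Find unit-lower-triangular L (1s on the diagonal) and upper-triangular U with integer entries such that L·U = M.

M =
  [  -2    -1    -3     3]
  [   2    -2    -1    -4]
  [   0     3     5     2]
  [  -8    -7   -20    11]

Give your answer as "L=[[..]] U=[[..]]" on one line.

  row1 -= -1·row0 → [0,-3,-4,-1]
  row2 -= 0·row0 → [0,3,5,2]
  row3 -= 4·row0 → [0,-3,-8,-1]
  row2 -= -1·row1 → [0,0,1,1]
  row3 -= 1·row1 → [0,0,-4,0]
  row3 -= -4·row2 → [0,0,0,4]

L=[[1,0,0,0],[-1,1,0,0],[0,-1,1,0],[4,1,-4,1]] U=[[-2,-1,-3,3],[0,-3,-4,-1],[0,0,1,1],[0,0,0,4]]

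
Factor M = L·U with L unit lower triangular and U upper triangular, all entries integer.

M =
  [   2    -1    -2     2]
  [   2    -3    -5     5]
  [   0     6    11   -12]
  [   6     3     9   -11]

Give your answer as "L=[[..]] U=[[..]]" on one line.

  row1 -= 1·row0 → [0,-2,-3,3]
  row2 -= 0·row0 → [0,6,11,-12]
  row3 -= 3·row0 → [0,6,15,-17]
  row2 -= -3·row1 → [0,0,2,-3]
  row3 -= -3·row1 → [0,0,6,-8]
  row3 -= 3·row2 → [0,0,0,1]

L=[[1,0,0,0],[1,1,0,0],[0,-3,1,0],[3,-3,3,1]] U=[[2,-1,-2,2],[0,-2,-3,3],[0,0,2,-3],[0,0,0,1]]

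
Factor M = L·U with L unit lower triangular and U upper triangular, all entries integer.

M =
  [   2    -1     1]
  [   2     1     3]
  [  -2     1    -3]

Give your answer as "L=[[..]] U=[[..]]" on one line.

L=[[1,0,0],[1,1,0],[-1,0,1]] U=[[2,-1,1],[0,2,2],[0,0,-2]]

  R1 -= 1·R0 → [0,2,2]
  R2 -= -1·R0 → [0,0,-2]
  R2 -= 0·R1 → [0,0,-2]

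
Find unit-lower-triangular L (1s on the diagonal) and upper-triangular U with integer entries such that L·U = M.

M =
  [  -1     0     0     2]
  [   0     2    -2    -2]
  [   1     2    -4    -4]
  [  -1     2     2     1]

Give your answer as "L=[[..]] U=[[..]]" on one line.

L=[[1,0,0,0],[0,1,0,0],[-1,1,1,0],[1,1,-2,1]] U=[[-1,0,0,2],[0,2,-2,-2],[0,0,-2,0],[0,0,0,1]]

  row1 -= 0·row0 → [0,2,-2,-2]
  row2 -= -1·row0 → [0,2,-4,-2]
  row3 -= 1·row0 → [0,2,2,-1]
  row2 -= 1·row1 → [0,0,-2,0]
  row3 -= 1·row1 → [0,0,4,1]
  row3 -= -2·row2 → [0,0,0,1]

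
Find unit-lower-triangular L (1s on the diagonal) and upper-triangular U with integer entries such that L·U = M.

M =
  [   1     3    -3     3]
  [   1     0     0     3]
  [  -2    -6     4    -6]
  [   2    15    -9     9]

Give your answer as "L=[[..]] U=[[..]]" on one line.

  r1 -= 1·r0 → [0,-3,3,0]
  r2 -= -2·r0 → [0,0,-2,0]
  r3 -= 2·r0 → [0,9,-3,3]
  r2 -= 0·r1 → [0,0,-2,0]
  r3 -= -3·r1 → [0,0,6,3]
  r3 -= -3·r2 → [0,0,0,3]

L=[[1,0,0,0],[1,1,0,0],[-2,0,1,0],[2,-3,-3,1]] U=[[1,3,-3,3],[0,-3,3,0],[0,0,-2,0],[0,0,0,3]]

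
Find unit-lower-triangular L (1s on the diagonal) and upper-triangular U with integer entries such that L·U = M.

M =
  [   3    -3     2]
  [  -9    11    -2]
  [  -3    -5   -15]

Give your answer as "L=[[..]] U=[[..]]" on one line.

L=[[1,0,0],[-3,1,0],[-1,-4,1]] U=[[3,-3,2],[0,2,4],[0,0,3]]

  row1 -= -3·row0 → [0,2,4]
  row2 -= -1·row0 → [0,-8,-13]
  row2 -= -4·row1 → [0,0,3]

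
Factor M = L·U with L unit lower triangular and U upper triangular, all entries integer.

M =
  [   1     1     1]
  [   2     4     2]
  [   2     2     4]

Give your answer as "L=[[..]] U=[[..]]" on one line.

L=[[1,0,0],[2,1,0],[2,0,1]] U=[[1,1,1],[0,2,0],[0,0,2]]

  R1 -= 2·R0 → [0,2,0]
  R2 -= 2·R0 → [0,0,2]
  R2 -= 0·R1 → [0,0,2]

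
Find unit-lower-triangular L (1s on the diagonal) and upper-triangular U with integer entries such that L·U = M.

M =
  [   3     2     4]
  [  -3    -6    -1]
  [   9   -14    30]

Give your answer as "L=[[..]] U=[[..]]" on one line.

  row1 -= -1·row0 → [0,-4,3]
  row2 -= 3·row0 → [0,-20,18]
  row2 -= 5·row1 → [0,0,3]

L=[[1,0,0],[-1,1,0],[3,5,1]] U=[[3,2,4],[0,-4,3],[0,0,3]]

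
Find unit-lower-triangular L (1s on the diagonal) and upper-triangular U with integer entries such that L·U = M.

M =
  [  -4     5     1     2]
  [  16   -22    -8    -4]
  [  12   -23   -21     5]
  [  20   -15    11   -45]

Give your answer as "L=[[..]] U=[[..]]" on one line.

  row1 -= -4·row0 → [0,-2,-4,4]
  row2 -= -3·row0 → [0,-8,-18,11]
  row3 -= -5·row0 → [0,10,16,-35]
  row2 -= 4·row1 → [0,0,-2,-5]
  row3 -= -5·row1 → [0,0,-4,-15]
  row3 -= 2·row2 → [0,0,0,-5]

L=[[1,0,0,0],[-4,1,0,0],[-3,4,1,0],[-5,-5,2,1]] U=[[-4,5,1,2],[0,-2,-4,4],[0,0,-2,-5],[0,0,0,-5]]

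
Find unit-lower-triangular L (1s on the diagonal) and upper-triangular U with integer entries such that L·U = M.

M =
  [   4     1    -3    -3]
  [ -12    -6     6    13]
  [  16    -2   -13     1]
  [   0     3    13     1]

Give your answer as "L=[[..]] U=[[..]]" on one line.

L=[[1,0,0,0],[-3,1,0,0],[4,2,1,0],[0,-1,2,1]] U=[[4,1,-3,-3],[0,-3,-3,4],[0,0,5,5],[0,0,0,-5]]

  row1 -= -3·row0 → [0,-3,-3,4]
  row2 -= 4·row0 → [0,-6,-1,13]
  row3 -= 0·row0 → [0,3,13,1]
  row2 -= 2·row1 → [0,0,5,5]
  row3 -= -1·row1 → [0,0,10,5]
  row3 -= 2·row2 → [0,0,0,-5]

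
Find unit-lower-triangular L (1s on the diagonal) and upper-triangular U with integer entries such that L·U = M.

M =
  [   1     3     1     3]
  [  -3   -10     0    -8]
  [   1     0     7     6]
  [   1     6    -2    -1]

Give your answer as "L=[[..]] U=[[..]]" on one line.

  R1 -= -3·R0 → [0,-1,3,1]
  R2 -= 1·R0 → [0,-3,6,3]
  R3 -= 1·R0 → [0,3,-3,-4]
  R2 -= 3·R1 → [0,0,-3,0]
  R3 -= -3·R1 → [0,0,6,-1]
  R3 -= -2·R2 → [0,0,0,-1]

L=[[1,0,0,0],[-3,1,0,0],[1,3,1,0],[1,-3,-2,1]] U=[[1,3,1,3],[0,-1,3,1],[0,0,-3,0],[0,0,0,-1]]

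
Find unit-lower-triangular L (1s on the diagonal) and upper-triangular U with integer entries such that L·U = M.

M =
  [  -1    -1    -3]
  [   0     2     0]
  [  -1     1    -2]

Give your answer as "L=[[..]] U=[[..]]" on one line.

  r1 -= 0·r0 → [0,2,0]
  r2 -= 1·r0 → [0,2,1]
  r2 -= 1·r1 → [0,0,1]

L=[[1,0,0],[0,1,0],[1,1,1]] U=[[-1,-1,-3],[0,2,0],[0,0,1]]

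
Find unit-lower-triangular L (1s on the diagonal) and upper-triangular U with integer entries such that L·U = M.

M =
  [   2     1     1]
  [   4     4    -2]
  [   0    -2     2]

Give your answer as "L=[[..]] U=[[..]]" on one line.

L=[[1,0,0],[2,1,0],[0,-1,1]] U=[[2,1,1],[0,2,-4],[0,0,-2]]

  row1 -= 2·row0 → [0,2,-4]
  row2 -= 0·row0 → [0,-2,2]
  row2 -= -1·row1 → [0,0,-2]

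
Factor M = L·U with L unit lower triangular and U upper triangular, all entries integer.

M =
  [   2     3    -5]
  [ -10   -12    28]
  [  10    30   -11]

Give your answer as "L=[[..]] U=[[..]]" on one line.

  row1 -= -5·row0 → [0,3,3]
  row2 -= 5·row0 → [0,15,14]
  row2 -= 5·row1 → [0,0,-1]

L=[[1,0,0],[-5,1,0],[5,5,1]] U=[[2,3,-5],[0,3,3],[0,0,-1]]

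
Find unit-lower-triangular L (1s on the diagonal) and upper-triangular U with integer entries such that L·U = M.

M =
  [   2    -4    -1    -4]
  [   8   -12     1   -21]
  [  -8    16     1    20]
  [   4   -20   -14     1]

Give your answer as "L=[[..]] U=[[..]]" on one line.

  r1 -= 4·r0 → [0,4,5,-5]
  r2 -= -4·r0 → [0,0,-3,4]
  r3 -= 2·r0 → [0,-12,-12,9]
  r2 -= 0·r1 → [0,0,-3,4]
  r3 -= -3·r1 → [0,0,3,-6]
  r3 -= -1·r2 → [0,0,0,-2]

L=[[1,0,0,0],[4,1,0,0],[-4,0,1,0],[2,-3,-1,1]] U=[[2,-4,-1,-4],[0,4,5,-5],[0,0,-3,4],[0,0,0,-2]]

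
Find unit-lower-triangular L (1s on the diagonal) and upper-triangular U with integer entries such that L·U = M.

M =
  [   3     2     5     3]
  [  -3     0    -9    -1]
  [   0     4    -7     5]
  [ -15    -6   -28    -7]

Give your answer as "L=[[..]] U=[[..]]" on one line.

L=[[1,0,0,0],[-1,1,0,0],[0,2,1,0],[-5,2,5,1]] U=[[3,2,5,3],[0,2,-4,2],[0,0,1,1],[0,0,0,-1]]

  r1 -= -1·r0 → [0,2,-4,2]
  r2 -= 0·r0 → [0,4,-7,5]
  r3 -= -5·r0 → [0,4,-3,8]
  r2 -= 2·r1 → [0,0,1,1]
  r3 -= 2·r1 → [0,0,5,4]
  r3 -= 5·r2 → [0,0,0,-1]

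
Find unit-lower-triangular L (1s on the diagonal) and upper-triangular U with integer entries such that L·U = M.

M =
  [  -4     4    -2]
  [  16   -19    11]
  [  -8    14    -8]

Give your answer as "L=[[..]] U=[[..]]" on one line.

  R1 -= -4·R0 → [0,-3,3]
  R2 -= 2·R0 → [0,6,-4]
  R2 -= -2·R1 → [0,0,2]

L=[[1,0,0],[-4,1,0],[2,-2,1]] U=[[-4,4,-2],[0,-3,3],[0,0,2]]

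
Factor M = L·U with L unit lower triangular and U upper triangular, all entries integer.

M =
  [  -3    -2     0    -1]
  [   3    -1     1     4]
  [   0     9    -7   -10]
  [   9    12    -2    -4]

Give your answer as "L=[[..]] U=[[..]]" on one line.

  R1 -= -1·R0 → [0,-3,1,3]
  R2 -= 0·R0 → [0,9,-7,-10]
  R3 -= -3·R0 → [0,6,-2,-7]
  R2 -= -3·R1 → [0,0,-4,-1]
  R3 -= -2·R1 → [0,0,0,-1]
  R3 -= 0·R2 → [0,0,0,-1]

L=[[1,0,0,0],[-1,1,0,0],[0,-3,1,0],[-3,-2,0,1]] U=[[-3,-2,0,-1],[0,-3,1,3],[0,0,-4,-1],[0,0,0,-1]]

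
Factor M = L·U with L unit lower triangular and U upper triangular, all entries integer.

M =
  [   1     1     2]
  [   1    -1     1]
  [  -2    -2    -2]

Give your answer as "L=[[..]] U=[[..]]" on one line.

  R1 -= 1·R0 → [0,-2,-1]
  R2 -= -2·R0 → [0,0,2]
  R2 -= 0·R1 → [0,0,2]

L=[[1,0,0],[1,1,0],[-2,0,1]] U=[[1,1,2],[0,-2,-1],[0,0,2]]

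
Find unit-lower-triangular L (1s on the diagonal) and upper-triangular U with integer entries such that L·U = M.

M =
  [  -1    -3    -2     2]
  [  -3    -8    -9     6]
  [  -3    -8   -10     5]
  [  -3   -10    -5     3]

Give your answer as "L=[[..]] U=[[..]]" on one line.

L=[[1,0,0,0],[3,1,0,0],[3,1,1,0],[3,-1,2,1]] U=[[-1,-3,-2,2],[0,1,-3,0],[0,0,-1,-1],[0,0,0,-1]]

  r1 -= 3·r0 → [0,1,-3,0]
  r2 -= 3·r0 → [0,1,-4,-1]
  r3 -= 3·r0 → [0,-1,1,-3]
  r2 -= 1·r1 → [0,0,-1,-1]
  r3 -= -1·r1 → [0,0,-2,-3]
  r3 -= 2·r2 → [0,0,0,-1]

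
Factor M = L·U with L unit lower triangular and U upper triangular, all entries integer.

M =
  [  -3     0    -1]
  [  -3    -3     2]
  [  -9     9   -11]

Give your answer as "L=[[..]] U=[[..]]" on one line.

  row1 -= 1·row0 → [0,-3,3]
  row2 -= 3·row0 → [0,9,-8]
  row2 -= -3·row1 → [0,0,1]

L=[[1,0,0],[1,1,0],[3,-3,1]] U=[[-3,0,-1],[0,-3,3],[0,0,1]]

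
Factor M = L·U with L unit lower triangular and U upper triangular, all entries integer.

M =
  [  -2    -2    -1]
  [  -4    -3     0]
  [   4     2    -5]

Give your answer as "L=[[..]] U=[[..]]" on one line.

L=[[1,0,0],[2,1,0],[-2,-2,1]] U=[[-2,-2,-1],[0,1,2],[0,0,-3]]

  r1 -= 2·r0 → [0,1,2]
  r2 -= -2·r0 → [0,-2,-7]
  r2 -= -2·r1 → [0,0,-3]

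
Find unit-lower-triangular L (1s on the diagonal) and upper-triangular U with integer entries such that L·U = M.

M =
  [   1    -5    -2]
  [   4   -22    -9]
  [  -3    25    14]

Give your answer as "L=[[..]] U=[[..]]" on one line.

  r1 -= 4·r0 → [0,-2,-1]
  r2 -= -3·r0 → [0,10,8]
  r2 -= -5·r1 → [0,0,3]

L=[[1,0,0],[4,1,0],[-3,-5,1]] U=[[1,-5,-2],[0,-2,-1],[0,0,3]]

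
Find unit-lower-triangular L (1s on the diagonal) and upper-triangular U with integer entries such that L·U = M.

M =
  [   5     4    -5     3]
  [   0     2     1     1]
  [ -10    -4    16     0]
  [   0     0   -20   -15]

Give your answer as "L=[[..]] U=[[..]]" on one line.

L=[[1,0,0,0],[0,1,0,0],[-2,2,1,0],[0,0,-5,1]] U=[[5,4,-5,3],[0,2,1,1],[0,0,4,4],[0,0,0,5]]

  R1 -= 0·R0 → [0,2,1,1]
  R2 -= -2·R0 → [0,4,6,6]
  R3 -= 0·R0 → [0,0,-20,-15]
  R2 -= 2·R1 → [0,0,4,4]
  R3 -= 0·R1 → [0,0,-20,-15]
  R3 -= -5·R2 → [0,0,0,5]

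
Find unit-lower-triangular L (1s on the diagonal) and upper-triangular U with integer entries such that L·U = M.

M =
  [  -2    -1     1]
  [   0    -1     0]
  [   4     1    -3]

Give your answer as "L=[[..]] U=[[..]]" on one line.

L=[[1,0,0],[0,1,0],[-2,1,1]] U=[[-2,-1,1],[0,-1,0],[0,0,-1]]

  r1 -= 0·r0 → [0,-1,0]
  r2 -= -2·r0 → [0,-1,-1]
  r2 -= 1·r1 → [0,0,-1]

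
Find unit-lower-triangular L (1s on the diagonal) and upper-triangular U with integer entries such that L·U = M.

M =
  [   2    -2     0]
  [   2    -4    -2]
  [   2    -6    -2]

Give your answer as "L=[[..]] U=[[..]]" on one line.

L=[[1,0,0],[1,1,0],[1,2,1]] U=[[2,-2,0],[0,-2,-2],[0,0,2]]

  row1 -= 1·row0 → [0,-2,-2]
  row2 -= 1·row0 → [0,-4,-2]
  row2 -= 2·row1 → [0,0,2]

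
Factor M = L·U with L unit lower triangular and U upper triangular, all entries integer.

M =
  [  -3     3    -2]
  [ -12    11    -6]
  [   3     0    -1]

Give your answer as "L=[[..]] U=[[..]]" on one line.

L=[[1,0,0],[4,1,0],[-1,-3,1]] U=[[-3,3,-2],[0,-1,2],[0,0,3]]

  r1 -= 4·r0 → [0,-1,2]
  r2 -= -1·r0 → [0,3,-3]
  r2 -= -3·r1 → [0,0,3]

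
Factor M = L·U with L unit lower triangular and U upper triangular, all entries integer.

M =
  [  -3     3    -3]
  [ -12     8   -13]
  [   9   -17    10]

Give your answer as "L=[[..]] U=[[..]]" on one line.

L=[[1,0,0],[4,1,0],[-3,2,1]] U=[[-3,3,-3],[0,-4,-1],[0,0,3]]

  row1 -= 4·row0 → [0,-4,-1]
  row2 -= -3·row0 → [0,-8,1]
  row2 -= 2·row1 → [0,0,3]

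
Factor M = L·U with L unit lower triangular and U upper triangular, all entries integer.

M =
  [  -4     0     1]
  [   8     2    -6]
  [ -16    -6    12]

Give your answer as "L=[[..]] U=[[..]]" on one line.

  row1 -= -2·row0 → [0,2,-4]
  row2 -= 4·row0 → [0,-6,8]
  row2 -= -3·row1 → [0,0,-4]

L=[[1,0,0],[-2,1,0],[4,-3,1]] U=[[-4,0,1],[0,2,-4],[0,0,-4]]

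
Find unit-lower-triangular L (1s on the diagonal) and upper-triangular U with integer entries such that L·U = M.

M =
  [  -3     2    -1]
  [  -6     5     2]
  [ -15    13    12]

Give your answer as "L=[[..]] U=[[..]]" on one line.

L=[[1,0,0],[2,1,0],[5,3,1]] U=[[-3,2,-1],[0,1,4],[0,0,5]]

  row1 -= 2·row0 → [0,1,4]
  row2 -= 5·row0 → [0,3,17]
  row2 -= 3·row1 → [0,0,5]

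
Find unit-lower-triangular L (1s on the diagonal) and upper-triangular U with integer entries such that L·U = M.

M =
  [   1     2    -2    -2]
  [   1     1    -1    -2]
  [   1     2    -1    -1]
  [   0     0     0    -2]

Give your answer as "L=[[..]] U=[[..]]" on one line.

L=[[1,0,0,0],[1,1,0,0],[1,0,1,0],[0,0,0,1]] U=[[1,2,-2,-2],[0,-1,1,0],[0,0,1,1],[0,0,0,-2]]

  r1 -= 1·r0 → [0,-1,1,0]
  r2 -= 1·r0 → [0,0,1,1]
  r3 -= 0·r0 → [0,0,0,-2]
  r2 -= 0·r1 → [0,0,1,1]
  r3 -= 0·r1 → [0,0,0,-2]
  r3 -= 0·r2 → [0,0,0,-2]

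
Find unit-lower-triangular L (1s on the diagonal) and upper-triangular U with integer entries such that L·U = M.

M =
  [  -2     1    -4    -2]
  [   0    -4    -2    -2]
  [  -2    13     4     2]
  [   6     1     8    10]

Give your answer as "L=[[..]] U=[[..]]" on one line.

  r1 -= 0·r0 → [0,-4,-2,-2]
  r2 -= 1·r0 → [0,12,8,4]
  r3 -= -3·r0 → [0,4,-4,4]
  r2 -= -3·r1 → [0,0,2,-2]
  r3 -= -1·r1 → [0,0,-6,2]
  r3 -= -3·r2 → [0,0,0,-4]

L=[[1,0,0,0],[0,1,0,0],[1,-3,1,0],[-3,-1,-3,1]] U=[[-2,1,-4,-2],[0,-4,-2,-2],[0,0,2,-2],[0,0,0,-4]]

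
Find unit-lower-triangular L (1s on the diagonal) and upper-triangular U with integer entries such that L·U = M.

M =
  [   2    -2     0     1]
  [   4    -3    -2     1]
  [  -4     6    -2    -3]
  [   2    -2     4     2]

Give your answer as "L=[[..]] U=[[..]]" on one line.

  r1 -= 2·r0 → [0,1,-2,-1]
  r2 -= -2·r0 → [0,2,-2,-1]
  r3 -= 1·r0 → [0,0,4,1]
  r2 -= 2·r1 → [0,0,2,1]
  r3 -= 0·r1 → [0,0,4,1]
  r3 -= 2·r2 → [0,0,0,-1]

L=[[1,0,0,0],[2,1,0,0],[-2,2,1,0],[1,0,2,1]] U=[[2,-2,0,1],[0,1,-2,-1],[0,0,2,1],[0,0,0,-1]]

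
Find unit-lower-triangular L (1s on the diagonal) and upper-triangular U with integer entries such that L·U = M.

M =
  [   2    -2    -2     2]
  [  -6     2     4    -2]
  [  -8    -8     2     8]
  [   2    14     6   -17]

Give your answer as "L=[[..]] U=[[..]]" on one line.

  R1 -= -3·R0 → [0,-4,-2,4]
  R2 -= -4·R0 → [0,-16,-6,16]
  R3 -= 1·R0 → [0,16,8,-19]
  R2 -= 4·R1 → [0,0,2,0]
  R3 -= -4·R1 → [0,0,0,-3]
  R3 -= 0·R2 → [0,0,0,-3]

L=[[1,0,0,0],[-3,1,0,0],[-4,4,1,0],[1,-4,0,1]] U=[[2,-2,-2,2],[0,-4,-2,4],[0,0,2,0],[0,0,0,-3]]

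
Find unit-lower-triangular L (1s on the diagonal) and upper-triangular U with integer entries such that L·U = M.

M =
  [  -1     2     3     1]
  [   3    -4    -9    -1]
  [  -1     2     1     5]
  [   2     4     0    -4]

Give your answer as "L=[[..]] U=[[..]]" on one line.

L=[[1,0,0,0],[-3,1,0,0],[1,0,1,0],[-2,4,-3,1]] U=[[-1,2,3,1],[0,2,0,2],[0,0,-2,4],[0,0,0,2]]

  r1 -= -3·r0 → [0,2,0,2]
  r2 -= 1·r0 → [0,0,-2,4]
  r3 -= -2·r0 → [0,8,6,-2]
  r2 -= 0·r1 → [0,0,-2,4]
  r3 -= 4·r1 → [0,0,6,-10]
  r3 -= -3·r2 → [0,0,0,2]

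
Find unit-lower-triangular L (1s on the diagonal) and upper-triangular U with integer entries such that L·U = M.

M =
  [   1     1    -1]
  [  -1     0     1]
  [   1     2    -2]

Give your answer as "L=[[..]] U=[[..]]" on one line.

L=[[1,0,0],[-1,1,0],[1,1,1]] U=[[1,1,-1],[0,1,0],[0,0,-1]]

  R1 -= -1·R0 → [0,1,0]
  R2 -= 1·R0 → [0,1,-1]
  R2 -= 1·R1 → [0,0,-1]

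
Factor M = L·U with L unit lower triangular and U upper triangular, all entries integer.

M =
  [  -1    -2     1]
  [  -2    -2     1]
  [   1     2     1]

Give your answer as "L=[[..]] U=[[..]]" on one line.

L=[[1,0,0],[2,1,0],[-1,0,1]] U=[[-1,-2,1],[0,2,-1],[0,0,2]]

  R1 -= 2·R0 → [0,2,-1]
  R2 -= -1·R0 → [0,0,2]
  R2 -= 0·R1 → [0,0,2]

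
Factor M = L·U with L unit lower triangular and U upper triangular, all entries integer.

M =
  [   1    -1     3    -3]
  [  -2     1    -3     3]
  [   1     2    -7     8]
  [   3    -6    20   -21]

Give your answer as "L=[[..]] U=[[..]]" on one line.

  row1 -= -2·row0 → [0,-1,3,-3]
  row2 -= 1·row0 → [0,3,-10,11]
  row3 -= 3·row0 → [0,-3,11,-12]
  row2 -= -3·row1 → [0,0,-1,2]
  row3 -= 3·row1 → [0,0,2,-3]
  row3 -= -2·row2 → [0,0,0,1]

L=[[1,0,0,0],[-2,1,0,0],[1,-3,1,0],[3,3,-2,1]] U=[[1,-1,3,-3],[0,-1,3,-3],[0,0,-1,2],[0,0,0,1]]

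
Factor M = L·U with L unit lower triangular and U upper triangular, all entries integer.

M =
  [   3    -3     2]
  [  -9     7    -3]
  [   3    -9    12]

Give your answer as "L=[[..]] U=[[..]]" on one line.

L=[[1,0,0],[-3,1,0],[1,3,1]] U=[[3,-3,2],[0,-2,3],[0,0,1]]

  row1 -= -3·row0 → [0,-2,3]
  row2 -= 1·row0 → [0,-6,10]
  row2 -= 3·row1 → [0,0,1]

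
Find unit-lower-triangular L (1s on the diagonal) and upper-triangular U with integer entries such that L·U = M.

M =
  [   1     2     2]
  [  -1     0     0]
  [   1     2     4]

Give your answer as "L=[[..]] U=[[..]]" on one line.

L=[[1,0,0],[-1,1,0],[1,0,1]] U=[[1,2,2],[0,2,2],[0,0,2]]

  r1 -= -1·r0 → [0,2,2]
  r2 -= 1·r0 → [0,0,2]
  r2 -= 0·r1 → [0,0,2]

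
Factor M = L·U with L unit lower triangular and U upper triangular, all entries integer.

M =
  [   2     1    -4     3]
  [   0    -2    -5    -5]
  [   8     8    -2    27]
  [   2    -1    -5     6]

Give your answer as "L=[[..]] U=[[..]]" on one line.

L=[[1,0,0,0],[0,1,0,0],[4,-2,1,0],[1,1,1,1]] U=[[2,1,-4,3],[0,-2,-5,-5],[0,0,4,5],[0,0,0,3]]

  row1 -= 0·row0 → [0,-2,-5,-5]
  row2 -= 4·row0 → [0,4,14,15]
  row3 -= 1·row0 → [0,-2,-1,3]
  row2 -= -2·row1 → [0,0,4,5]
  row3 -= 1·row1 → [0,0,4,8]
  row3 -= 1·row2 → [0,0,0,3]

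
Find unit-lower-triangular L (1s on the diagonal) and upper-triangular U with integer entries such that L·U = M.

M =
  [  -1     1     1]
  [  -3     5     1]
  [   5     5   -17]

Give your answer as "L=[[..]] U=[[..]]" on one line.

  r1 -= 3·r0 → [0,2,-2]
  r2 -= -5·r0 → [0,10,-12]
  r2 -= 5·r1 → [0,0,-2]

L=[[1,0,0],[3,1,0],[-5,5,1]] U=[[-1,1,1],[0,2,-2],[0,0,-2]]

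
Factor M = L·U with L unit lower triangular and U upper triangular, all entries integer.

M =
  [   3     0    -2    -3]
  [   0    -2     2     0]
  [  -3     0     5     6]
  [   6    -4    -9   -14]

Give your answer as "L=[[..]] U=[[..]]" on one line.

  r1 -= 0·r0 → [0,-2,2,0]
  r2 -= -1·r0 → [0,0,3,3]
  r3 -= 2·r0 → [0,-4,-5,-8]
  r2 -= 0·r1 → [0,0,3,3]
  r3 -= 2·r1 → [0,0,-9,-8]
  r3 -= -3·r2 → [0,0,0,1]

L=[[1,0,0,0],[0,1,0,0],[-1,0,1,0],[2,2,-3,1]] U=[[3,0,-2,-3],[0,-2,2,0],[0,0,3,3],[0,0,0,1]]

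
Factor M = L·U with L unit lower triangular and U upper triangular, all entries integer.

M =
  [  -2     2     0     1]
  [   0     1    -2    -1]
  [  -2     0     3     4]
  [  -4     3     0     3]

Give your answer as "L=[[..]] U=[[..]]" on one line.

L=[[1,0,0,0],[0,1,0,0],[1,-2,1,0],[2,-1,2,1]] U=[[-2,2,0,1],[0,1,-2,-1],[0,0,-1,1],[0,0,0,-2]]

  row1 -= 0·row0 → [0,1,-2,-1]
  row2 -= 1·row0 → [0,-2,3,3]
  row3 -= 2·row0 → [0,-1,0,1]
  row2 -= -2·row1 → [0,0,-1,1]
  row3 -= -1·row1 → [0,0,-2,0]
  row3 -= 2·row2 → [0,0,0,-2]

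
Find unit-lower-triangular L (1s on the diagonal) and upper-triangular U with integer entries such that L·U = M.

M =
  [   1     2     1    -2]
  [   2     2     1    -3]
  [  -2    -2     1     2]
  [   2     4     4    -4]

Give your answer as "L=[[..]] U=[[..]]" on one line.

L=[[1,0,0,0],[2,1,0,0],[-2,-1,1,0],[2,0,1,1]] U=[[1,2,1,-2],[0,-2,-1,1],[0,0,2,-1],[0,0,0,1]]

  r1 -= 2·r0 → [0,-2,-1,1]
  r2 -= -2·r0 → [0,2,3,-2]
  r3 -= 2·r0 → [0,0,2,0]
  r2 -= -1·r1 → [0,0,2,-1]
  r3 -= 0·r1 → [0,0,2,0]
  r3 -= 1·r2 → [0,0,0,1]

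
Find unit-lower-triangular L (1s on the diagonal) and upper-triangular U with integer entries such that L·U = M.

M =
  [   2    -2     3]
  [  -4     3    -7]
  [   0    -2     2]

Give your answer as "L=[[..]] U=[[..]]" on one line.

  R1 -= -2·R0 → [0,-1,-1]
  R2 -= 0·R0 → [0,-2,2]
  R2 -= 2·R1 → [0,0,4]

L=[[1,0,0],[-2,1,0],[0,2,1]] U=[[2,-2,3],[0,-1,-1],[0,0,4]]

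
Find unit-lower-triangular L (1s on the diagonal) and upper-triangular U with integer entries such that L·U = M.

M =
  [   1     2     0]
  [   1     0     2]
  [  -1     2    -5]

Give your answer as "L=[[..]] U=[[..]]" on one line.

  r1 -= 1·r0 → [0,-2,2]
  r2 -= -1·r0 → [0,4,-5]
  r2 -= -2·r1 → [0,0,-1]

L=[[1,0,0],[1,1,0],[-1,-2,1]] U=[[1,2,0],[0,-2,2],[0,0,-1]]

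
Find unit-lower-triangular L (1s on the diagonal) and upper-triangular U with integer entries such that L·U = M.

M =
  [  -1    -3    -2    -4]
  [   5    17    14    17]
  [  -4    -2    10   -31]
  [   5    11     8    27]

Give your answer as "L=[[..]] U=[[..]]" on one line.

  r1 -= -5·r0 → [0,2,4,-3]
  r2 -= 4·r0 → [0,10,18,-15]
  r3 -= -5·r0 → [0,-4,-2,7]
  r2 -= 5·r1 → [0,0,-2,0]
  r3 -= -2·r1 → [0,0,6,1]
  r3 -= -3·r2 → [0,0,0,1]

L=[[1,0,0,0],[-5,1,0,0],[4,5,1,0],[-5,-2,-3,1]] U=[[-1,-3,-2,-4],[0,2,4,-3],[0,0,-2,0],[0,0,0,1]]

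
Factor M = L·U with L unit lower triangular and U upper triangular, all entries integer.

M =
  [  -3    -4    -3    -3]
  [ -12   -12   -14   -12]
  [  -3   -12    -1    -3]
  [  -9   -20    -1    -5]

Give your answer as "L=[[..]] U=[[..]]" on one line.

L=[[1,0,0,0],[4,1,0,0],[1,-2,1,0],[3,-2,-2,1]] U=[[-3,-4,-3,-3],[0,4,-2,0],[0,0,-2,0],[0,0,0,4]]

  row1 -= 4·row0 → [0,4,-2,0]
  row2 -= 1·row0 → [0,-8,2,0]
  row3 -= 3·row0 → [0,-8,8,4]
  row2 -= -2·row1 → [0,0,-2,0]
  row3 -= -2·row1 → [0,0,4,4]
  row3 -= -2·row2 → [0,0,0,4]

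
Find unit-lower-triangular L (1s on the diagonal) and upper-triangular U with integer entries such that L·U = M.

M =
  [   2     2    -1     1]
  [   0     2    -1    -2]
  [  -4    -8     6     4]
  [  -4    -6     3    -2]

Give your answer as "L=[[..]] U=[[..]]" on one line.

  r1 -= 0·r0 → [0,2,-1,-2]
  r2 -= -2·r0 → [0,-4,4,6]
  r3 -= -2·r0 → [0,-2,1,0]
  r2 -= -2·r1 → [0,0,2,2]
  r3 -= -1·r1 → [0,0,0,-2]
  r3 -= 0·r2 → [0,0,0,-2]

L=[[1,0,0,0],[0,1,0,0],[-2,-2,1,0],[-2,-1,0,1]] U=[[2,2,-1,1],[0,2,-1,-2],[0,0,2,2],[0,0,0,-2]]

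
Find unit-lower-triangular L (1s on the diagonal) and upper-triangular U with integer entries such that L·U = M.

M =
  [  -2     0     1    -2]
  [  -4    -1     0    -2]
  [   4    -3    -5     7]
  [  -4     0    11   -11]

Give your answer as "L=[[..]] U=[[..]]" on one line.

L=[[1,0,0,0],[2,1,0,0],[-2,3,1,0],[2,0,3,1]] U=[[-2,0,1,-2],[0,-1,-2,2],[0,0,3,-3],[0,0,0,2]]

  R1 -= 2·R0 → [0,-1,-2,2]
  R2 -= -2·R0 → [0,-3,-3,3]
  R3 -= 2·R0 → [0,0,9,-7]
  R2 -= 3·R1 → [0,0,3,-3]
  R3 -= 0·R1 → [0,0,9,-7]
  R3 -= 3·R2 → [0,0,0,2]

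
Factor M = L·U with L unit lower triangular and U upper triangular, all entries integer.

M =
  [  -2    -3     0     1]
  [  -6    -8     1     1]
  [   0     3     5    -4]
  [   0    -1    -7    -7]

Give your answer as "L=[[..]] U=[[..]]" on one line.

L=[[1,0,0,0],[3,1,0,0],[0,3,1,0],[0,-1,-3,1]] U=[[-2,-3,0,1],[0,1,1,-2],[0,0,2,2],[0,0,0,-3]]

  R1 -= 3·R0 → [0,1,1,-2]
  R2 -= 0·R0 → [0,3,5,-4]
  R3 -= 0·R0 → [0,-1,-7,-7]
  R2 -= 3·R1 → [0,0,2,2]
  R3 -= -1·R1 → [0,0,-6,-9]
  R3 -= -3·R2 → [0,0,0,-3]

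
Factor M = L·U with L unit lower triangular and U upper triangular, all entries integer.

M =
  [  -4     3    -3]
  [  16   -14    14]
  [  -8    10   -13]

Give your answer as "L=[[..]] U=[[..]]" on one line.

  R1 -= -4·R0 → [0,-2,2]
  R2 -= 2·R0 → [0,4,-7]
  R2 -= -2·R1 → [0,0,-3]

L=[[1,0,0],[-4,1,0],[2,-2,1]] U=[[-4,3,-3],[0,-2,2],[0,0,-3]]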